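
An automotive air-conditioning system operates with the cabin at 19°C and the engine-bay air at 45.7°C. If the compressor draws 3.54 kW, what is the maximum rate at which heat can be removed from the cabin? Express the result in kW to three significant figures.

In absolute terms T_C = 292.15 K and T_H = 318.85 K, so ΔT = 26.70 K.
COP_Carnot = T_C/ΔT = 292.15/26.70 = 10.94.
Q̇_max = COP_Carnot × Ẇ = 10.94 × 3.540 kW = 38.73 kW.

38.7 kW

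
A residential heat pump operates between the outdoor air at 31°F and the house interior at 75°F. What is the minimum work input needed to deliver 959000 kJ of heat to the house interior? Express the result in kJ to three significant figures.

78900 kJ

In absolute terms T_C = 272.59 K and T_H = 297.04 K, so ΔT = 24.44 K.
The reversible limit is COP_HP = T_H/ΔT = 12.15, so W_min = Q_H/COP = Q_H·ΔT/T_H.
W_min = 959000 × 24.44/297.04 = 78920 kJ.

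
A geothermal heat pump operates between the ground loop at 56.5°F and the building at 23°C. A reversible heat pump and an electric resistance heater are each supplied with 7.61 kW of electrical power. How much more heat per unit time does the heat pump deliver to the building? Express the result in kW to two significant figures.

230 kW

In absolute terms T_C = 286.76 K and T_H = 296.15 K, so ΔT = 9.389 K.
COP_Carnot = T_H/ΔT = 296.15/9.389 = 31.54.
The heat pump delivers Q̇_H = COP × Ẇ = 240.0 kW; the resistance heater delivers Ẇ = 7.610 kW.
Extra = (COP − 1)·Ẇ = 232.4 kW.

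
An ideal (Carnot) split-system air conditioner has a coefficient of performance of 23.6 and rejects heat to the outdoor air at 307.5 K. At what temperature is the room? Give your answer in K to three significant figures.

295 K

For a Carnot refrigerator COP_R = T_C/(T_H − T_C), so T_C = COP·T_H/(1 + COP).
With T_H = 307.50 K, T_C = 23.6 × 307.50/24.60 = 295.00 K.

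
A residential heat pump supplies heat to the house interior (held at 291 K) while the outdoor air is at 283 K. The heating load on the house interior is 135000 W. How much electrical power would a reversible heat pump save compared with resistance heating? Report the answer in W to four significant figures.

131300 W

The reservoir spacing is ΔT = 291 − 283 = 8.000 K.
COP_Carnot = T_H/ΔT = 291.00/8.000 = 36.38.
Resistance heating needs Ẇ_res = Q̇_H = 135000 W; the reversible heat pump needs only Ẇ_hp = Q̇_H/COP = 3711 W.
Saving = 135000 − 3711 = 131300 W.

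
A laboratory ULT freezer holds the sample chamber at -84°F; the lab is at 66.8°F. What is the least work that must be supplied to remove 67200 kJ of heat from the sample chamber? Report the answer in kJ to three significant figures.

In absolute terms T_C = 208.71 K and T_H = 292.48 K, so ΔT = 83.78 K.
The reversible limit is COP_R = T_C/ΔT = 2.491, so W_min = Q_C/COP = Q_C·ΔT/T_C.
W_min = 67200 × 83.78/208.71 = 26980 kJ.

27000 kJ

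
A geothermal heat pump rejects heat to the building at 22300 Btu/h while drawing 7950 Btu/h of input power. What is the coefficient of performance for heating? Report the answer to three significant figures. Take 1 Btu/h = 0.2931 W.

The first law gives Q̇_H = Q̇_C + Ẇ, so the three rates are Q̇_C = 14350, Q̇_H = 22300, Ẇ = 7950 Btu/h.
COP_HP = Q̇_H/Ẇ = 22300/7950 = 2.805.

2.81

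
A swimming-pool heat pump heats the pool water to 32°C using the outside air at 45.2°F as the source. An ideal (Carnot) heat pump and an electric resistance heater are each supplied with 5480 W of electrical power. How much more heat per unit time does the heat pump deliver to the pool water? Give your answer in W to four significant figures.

62310 W

In absolute terms T_C = 280.48 K and T_H = 305.15 K, so ΔT = 24.67 K.
COP_Carnot = T_H/ΔT = 305.15/24.67 = 12.37.
The heat pump delivers Q̇_H = COP × Ẇ = 67790 W; the resistance heater delivers Ẇ = 5480 W.
Extra = (COP − 1)·Ẇ = 62310 W.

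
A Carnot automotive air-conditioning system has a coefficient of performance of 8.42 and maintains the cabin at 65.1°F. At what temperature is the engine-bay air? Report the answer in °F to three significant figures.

COP_R = T_C/(T_H − T_C) gives T_H − T_C = T_C/COP.
With T_C = 291.54 K, T_H = 291.54 × (1 + 1/8.42) = 326.16 K.
Converting, 326.16 K = 127.42°F.

127 °F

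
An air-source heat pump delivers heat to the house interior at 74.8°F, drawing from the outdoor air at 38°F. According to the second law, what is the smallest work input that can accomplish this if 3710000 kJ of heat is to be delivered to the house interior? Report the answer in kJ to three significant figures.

255000 kJ

In absolute terms T_C = 276.48 K and T_H = 296.93 K, so ΔT = 20.44 K.
The reversible limit is COP_HP = T_H/ΔT = 14.52, so W_min = Q_H/COP = Q_H·ΔT/T_H.
W_min = 3710000 × 20.44/296.93 = 255400 kJ.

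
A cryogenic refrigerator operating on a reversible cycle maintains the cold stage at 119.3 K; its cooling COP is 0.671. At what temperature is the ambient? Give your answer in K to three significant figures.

COP_R = T_C/(T_H − T_C) gives T_H − T_C = T_C/COP.
With T_C = 119.30 K, T_H = 119.30 × (1 + 1/0.671) = 297.09 K.

297 K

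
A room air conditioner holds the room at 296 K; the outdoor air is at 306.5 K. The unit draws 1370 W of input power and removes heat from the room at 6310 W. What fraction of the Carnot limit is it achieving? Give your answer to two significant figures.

0.16

COP_actual = Q̇_C/Ẇ = 6310/1370 = 4.606.
The reservoir spacing is ΔT = 306.5 − 296 = 10.50 K.
COP_Carnot = T_C/ΔT = 296.00/10.50 = 28.19.
η_II = COP_actual/COP_Carnot = 4.606/28.19 = 0.1634.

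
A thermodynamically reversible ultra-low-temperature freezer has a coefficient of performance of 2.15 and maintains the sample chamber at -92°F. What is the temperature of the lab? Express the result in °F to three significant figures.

79.0 °F

COP_R = T_C/(T_H − T_C) gives T_H − T_C = T_C/COP.
With T_C = 204.26 K, T_H = 204.26 × (1 + 1/2.15) = 299.27 K.
Converting, 299.27 K = 79.01°F.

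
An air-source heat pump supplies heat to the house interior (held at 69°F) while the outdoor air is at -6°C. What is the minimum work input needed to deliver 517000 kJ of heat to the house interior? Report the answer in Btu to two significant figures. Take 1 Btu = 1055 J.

In absolute terms T_C = 267.15 K and T_H = 293.71 K, so ΔT = 26.56 K.
The reversible limit is COP_HP = T_H/ΔT = 11.06, so W_min = Q_H/COP = Q_H·ΔT/T_H.
W_min = 517000 × 26.56/293.71 = 46740 kJ = 44310 Btu.

44000 Btu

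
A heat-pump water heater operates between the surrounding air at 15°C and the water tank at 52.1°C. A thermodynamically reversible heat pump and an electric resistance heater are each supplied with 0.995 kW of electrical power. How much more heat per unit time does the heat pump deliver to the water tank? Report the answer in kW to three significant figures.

In absolute terms T_C = 288.15 K and T_H = 325.25 K, so ΔT = 37.10 K.
COP_Carnot = T_H/ΔT = 325.25/37.10 = 8.767.
The heat pump delivers Q̇_H = COP × Ẇ = 8.723 kW; the resistance heater delivers Ẇ = 0.9950 kW.
Extra = (COP − 1)·Ẇ = 7.728 kW.

7.73 kW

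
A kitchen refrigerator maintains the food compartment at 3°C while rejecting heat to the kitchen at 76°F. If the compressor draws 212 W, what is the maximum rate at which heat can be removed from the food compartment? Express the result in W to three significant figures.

2730 W

In absolute terms T_C = 276.15 K and T_H = 297.59 K, so ΔT = 21.44 K.
COP_Carnot = T_C/ΔT = 276.15/21.44 = 12.88.
Q̇_max = COP_Carnot × Ẇ = 12.88 × 212.0 W = 2730 W.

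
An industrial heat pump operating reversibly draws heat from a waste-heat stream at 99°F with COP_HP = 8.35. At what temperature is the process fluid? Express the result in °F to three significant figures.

COP_HP = T_H/(T_H − T_C) rearranges to T_H = COP·T_C/(COP − 1).
With T_C = 310.37 K, T_H = 8.35 × 310.37/7.350 = 352.60 K.
Converting, 352.60 K = 175.01°F.

175 °F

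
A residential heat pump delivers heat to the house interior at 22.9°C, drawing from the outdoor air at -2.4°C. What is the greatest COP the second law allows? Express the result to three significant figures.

11.7

In absolute terms T_C = 270.75 K and T_H = 296.05 K, so ΔT = 25.30 K.
For a reversible cycle, COP_Carnot = T_H/ΔT = 296.05/25.30 = 11.70.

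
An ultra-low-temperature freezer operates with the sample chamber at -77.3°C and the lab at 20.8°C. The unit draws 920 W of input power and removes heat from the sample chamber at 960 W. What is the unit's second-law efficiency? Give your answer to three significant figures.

COP_actual = Q̇_C/Ẇ = 960.0/920.0 = 1.043.
In absolute terms T_C = 195.85 K and T_H = 293.95 K, so ΔT = 98.10 K.
COP_Carnot = T_C/ΔT = 195.85/98.10 = 1.996.
η_II = COP_actual/COP_Carnot = 1.043/1.996 = 0.5227.

0.523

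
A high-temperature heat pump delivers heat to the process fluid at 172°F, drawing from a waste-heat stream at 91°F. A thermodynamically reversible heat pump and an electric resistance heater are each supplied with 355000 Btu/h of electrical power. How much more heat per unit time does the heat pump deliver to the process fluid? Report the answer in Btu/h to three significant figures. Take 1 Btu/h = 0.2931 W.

2410000 Btu/h

In absolute terms T_C = 305.93 K and T_H = 350.93 K, so ΔT = 45.00 K.
COP_Carnot = T_H/ΔT = 350.93/45.00 = 7.798.
The heat pump delivers Q̇_H = COP × Ẇ = 2768000 Btu/h; the resistance heater delivers Ẇ = 355000 Btu/h.
Extra = (COP − 1)·Ẇ = 2413000 Btu/h.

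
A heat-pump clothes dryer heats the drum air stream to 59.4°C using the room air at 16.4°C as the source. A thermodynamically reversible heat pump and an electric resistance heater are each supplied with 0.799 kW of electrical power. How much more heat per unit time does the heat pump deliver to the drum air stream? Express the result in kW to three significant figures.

5.38 kW

In absolute terms T_C = 289.55 K and T_H = 332.55 K, so ΔT = 43.00 K.
COP_Carnot = T_H/ΔT = 332.55/43.00 = 7.734.
The heat pump delivers Q̇_H = COP × Ẇ = 6.179 kW; the resistance heater delivers Ẇ = 0.7990 kW.
Extra = (COP − 1)·Ẇ = 5.380 kW.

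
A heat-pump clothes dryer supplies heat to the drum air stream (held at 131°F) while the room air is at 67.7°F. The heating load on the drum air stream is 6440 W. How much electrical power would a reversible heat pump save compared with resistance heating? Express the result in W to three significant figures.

5750 W

In absolute terms T_C = 292.98 K and T_H = 328.15 K, so ΔT = 35.17 K.
COP_Carnot = T_H/ΔT = 328.15/35.17 = 9.331.
Resistance heating needs Ẇ_res = Q̇_H = 6440 W; the reversible heat pump needs only Ẇ_hp = Q̇_H/COP = 690.2 W.
Saving = 6440 − 690.2 = 5750 W.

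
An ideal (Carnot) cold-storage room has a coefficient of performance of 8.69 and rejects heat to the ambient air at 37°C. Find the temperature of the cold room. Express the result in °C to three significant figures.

4.99 °C

For a Carnot refrigerator COP_R = T_C/(T_H − T_C), so T_C = COP·T_H/(1 + COP).
With T_H = 310.15 K, T_C = 8.69 × 310.15/9.690 = 278.14 K.
Converting, 278.14 K = 4.99°C.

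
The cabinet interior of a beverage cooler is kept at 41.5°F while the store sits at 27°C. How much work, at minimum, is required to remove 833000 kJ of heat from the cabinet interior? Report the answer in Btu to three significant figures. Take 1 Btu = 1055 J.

61600 Btu

In absolute terms T_C = 278.43 K and T_H = 300.15 K, so ΔT = 21.72 K.
The reversible limit is COP_R = T_C/ΔT = 12.82, so W_min = Q_C/COP = Q_C·ΔT/T_C.
W_min = 833000 × 21.72/278.43 = 64990 kJ = 61600 Btu.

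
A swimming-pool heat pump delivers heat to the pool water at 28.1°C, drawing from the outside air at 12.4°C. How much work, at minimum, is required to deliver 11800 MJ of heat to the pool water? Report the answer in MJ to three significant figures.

In absolute terms T_C = 285.55 K and T_H = 301.25 K, so ΔT = 15.70 K.
The reversible limit is COP_HP = T_H/ΔT = 19.19, so W_min = Q_H/COP = Q_H·ΔT/T_H.
W_min = 11800 × 15.70/301.25 = 615.0 MJ.

615 MJ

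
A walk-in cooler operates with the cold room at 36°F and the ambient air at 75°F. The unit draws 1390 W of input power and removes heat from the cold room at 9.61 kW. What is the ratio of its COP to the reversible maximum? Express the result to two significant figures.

0.54

Converting, Q̇_C = 9.610 kW = 9610 W, so COP_actual = Q̇_C/Ẇ = 9610/1390 = 6.914.
In absolute terms T_C = 275.37 K and T_H = 297.04 K, so ΔT = 21.67 K.
COP_Carnot = T_C/ΔT = 275.37/21.67 = 12.71.
η_II = COP_actual/COP_Carnot = 6.914/12.71 = 0.5440.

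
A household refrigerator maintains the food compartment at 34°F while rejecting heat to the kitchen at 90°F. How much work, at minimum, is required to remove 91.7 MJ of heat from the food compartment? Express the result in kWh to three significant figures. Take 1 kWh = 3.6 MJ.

In absolute terms T_C = 274.26 K and T_H = 305.37 K, so ΔT = 31.11 K.
The reversible limit is COP_R = T_C/ΔT = 8.816, so W_min = Q_C/COP = Q_C·ΔT/T_C.
W_min = 91.70 × 31.11/274.26 = 10.40 MJ = 2.889 kWh.

2.89 kWh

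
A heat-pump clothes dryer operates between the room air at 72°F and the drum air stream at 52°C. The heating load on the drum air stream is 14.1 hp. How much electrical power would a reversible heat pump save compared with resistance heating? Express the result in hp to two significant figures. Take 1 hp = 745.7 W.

In absolute terms T_C = 295.37 K and T_H = 325.15 K, so ΔT = 29.78 K.
COP_Carnot = T_H/ΔT = 325.15/29.78 = 10.92.
Resistance heating needs Ẇ_res = Q̇_H = 14.10 hp; the reversible heat pump needs only Ẇ_hp = Q̇_H/COP = 1.291 hp.
Saving = 14.10 − 1.291 = 12.81 hp.

13 hp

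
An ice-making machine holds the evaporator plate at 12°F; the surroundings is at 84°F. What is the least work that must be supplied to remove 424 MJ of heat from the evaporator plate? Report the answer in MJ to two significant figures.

65 MJ

In absolute terms T_C = 262.04 K and T_H = 302.04 K, so ΔT = 40.00 K.
The reversible limit is COP_R = T_C/ΔT = 6.551, so W_min = Q_C/COP = Q_C·ΔT/T_C.
W_min = 424.0 × 40.00/262.04 = 64.72 MJ.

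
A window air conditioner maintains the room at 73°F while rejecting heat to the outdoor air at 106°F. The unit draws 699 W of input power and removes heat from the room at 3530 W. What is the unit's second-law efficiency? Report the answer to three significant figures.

COP_actual = Q̇_C/Ẇ = 3530/699.0 = 5.050.
In absolute terms T_C = 295.93 K and T_H = 314.26 K, so ΔT = 18.33 K.
COP_Carnot = T_C/ΔT = 295.93/18.33 = 16.14.
η_II = COP_actual/COP_Carnot = 5.050/16.14 = 0.3129.

0.313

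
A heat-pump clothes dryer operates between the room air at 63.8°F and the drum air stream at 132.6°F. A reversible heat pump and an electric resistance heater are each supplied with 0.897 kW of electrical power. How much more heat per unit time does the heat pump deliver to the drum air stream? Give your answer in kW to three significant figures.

6.82 kW

In absolute terms T_C = 290.82 K and T_H = 329.04 K, so ΔT = 38.22 K.
COP_Carnot = T_H/ΔT = 329.04/38.22 = 8.609.
The heat pump delivers Q̇_H = COP × Ẇ = 7.722 kW; the resistance heater delivers Ẇ = 0.8970 kW.
Extra = (COP − 1)·Ẇ = 6.825 kW.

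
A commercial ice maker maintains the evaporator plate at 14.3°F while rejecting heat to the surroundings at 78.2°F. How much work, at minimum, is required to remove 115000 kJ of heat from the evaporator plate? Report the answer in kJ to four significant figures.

15500 kJ

In absolute terms T_C = 263.32 K and T_H = 298.82 K, so ΔT = 35.50 K.
The reversible limit is COP_R = T_C/ΔT = 7.417, so W_min = Q_C/COP = Q_C·ΔT/T_C.
W_min = 115000 × 35.50/263.32 = 15500 kJ.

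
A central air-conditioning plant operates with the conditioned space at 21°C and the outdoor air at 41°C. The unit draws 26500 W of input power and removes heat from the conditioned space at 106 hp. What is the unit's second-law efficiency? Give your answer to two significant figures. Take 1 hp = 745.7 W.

Converting, Q̇_C = 106.0 hp = 79040 W, so COP_actual = Q̇_C/Ẇ = 79040/26500 = 2.983.
In absolute terms T_C = 294.15 K and T_H = 314.15 K, so ΔT = 20.00 K.
COP_Carnot = T_C/ΔT = 294.15/20.00 = 14.71.
η_II = COP_actual/COP_Carnot = 2.983/14.71 = 0.2028.

0.20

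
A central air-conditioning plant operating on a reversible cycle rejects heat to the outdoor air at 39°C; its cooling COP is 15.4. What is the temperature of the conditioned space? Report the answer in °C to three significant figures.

For a Carnot refrigerator COP_R = T_C/(T_H − T_C), so T_C = COP·T_H/(1 + COP).
With T_H = 312.15 K, T_C = 15.4 × 312.15/16.40 = 293.12 K.
Converting, 293.12 K = 19.97°C.

20.0 °C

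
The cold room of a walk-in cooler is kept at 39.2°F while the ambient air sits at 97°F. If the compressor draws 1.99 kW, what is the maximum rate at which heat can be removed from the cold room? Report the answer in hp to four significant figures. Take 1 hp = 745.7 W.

In absolute terms T_C = 277.15 K and T_H = 309.26 K, so ΔT = 32.11 K.
COP_Carnot = T_C/ΔT = 277.15/32.11 = 8.631.
Q̇_max = COP_Carnot × Ẇ = 8.631 × 1.990 kW = 17.18 kW = 23.03 hp.

23.03 hp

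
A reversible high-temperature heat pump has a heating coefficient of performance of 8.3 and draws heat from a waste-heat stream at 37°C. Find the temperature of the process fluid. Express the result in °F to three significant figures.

COP_HP = T_H/(T_H − T_C) rearranges to T_H = COP·T_C/(COP − 1).
With T_C = 310.15 K, T_H = 8.3 × 310.15/7.300 = 352.64 K.
Converting, 352.64 K = 175.08°F.

175 °F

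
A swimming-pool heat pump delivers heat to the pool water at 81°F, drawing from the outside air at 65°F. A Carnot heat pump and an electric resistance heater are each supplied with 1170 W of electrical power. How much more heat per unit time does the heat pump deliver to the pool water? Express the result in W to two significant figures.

In absolute terms T_C = 291.48 K and T_H = 300.37 K, so ΔT = 8.889 K.
COP_Carnot = T_H/ΔT = 300.37/8.889 = 33.79.
The heat pump delivers Q̇_H = COP × Ẇ = 39540 W; the resistance heater delivers Ẇ = 1170 W.
Extra = (COP − 1)·Ẇ = 38370 W.

38000 W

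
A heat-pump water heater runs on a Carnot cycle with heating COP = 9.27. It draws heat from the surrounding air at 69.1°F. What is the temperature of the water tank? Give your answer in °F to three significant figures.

COP_HP = T_H/(T_H − T_C) rearranges to T_H = COP·T_C/(COP − 1).
With T_C = 293.76 K, T_H = 9.27 × 293.76/8.270 = 329.28 K.
Converting, 329.28 K = 133.04°F.

133 °F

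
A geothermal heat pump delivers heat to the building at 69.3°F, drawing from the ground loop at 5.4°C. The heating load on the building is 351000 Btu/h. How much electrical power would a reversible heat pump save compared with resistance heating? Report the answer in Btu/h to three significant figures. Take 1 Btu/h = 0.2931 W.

333000 Btu/h

In absolute terms T_C = 278.55 K and T_H = 293.87 K, so ΔT = 15.32 K.
COP_Carnot = T_H/ΔT = 293.87/15.32 = 19.18.
Resistance heating needs Ẇ_res = Q̇_H = 351000 Btu/h; the reversible heat pump needs only Ẇ_hp = Q̇_H/COP = 18300 Btu/h.
Saving = 351000 − 18300 = 332700 Btu/h.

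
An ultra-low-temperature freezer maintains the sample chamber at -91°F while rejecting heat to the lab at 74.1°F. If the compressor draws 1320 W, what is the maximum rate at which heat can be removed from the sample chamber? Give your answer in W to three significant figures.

In absolute terms T_C = 204.82 K and T_H = 296.54 K, so ΔT = 91.72 K.
COP_Carnot = T_C/ΔT = 204.82/91.72 = 2.233.
Q̇_max = COP_Carnot × Ẇ = 2.233 × 1320 W = 2948 W.

2950 W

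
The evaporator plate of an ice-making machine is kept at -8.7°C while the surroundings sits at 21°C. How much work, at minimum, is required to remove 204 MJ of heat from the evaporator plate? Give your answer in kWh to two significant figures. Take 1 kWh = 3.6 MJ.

In absolute terms T_C = 264.45 K and T_H = 294.15 K, so ΔT = 29.70 K.
The reversible limit is COP_R = T_C/ΔT = 8.904, so W_min = Q_C/COP = Q_C·ΔT/T_C.
W_min = 204.0 × 29.70/264.45 = 22.91 MJ = 6.364 kWh.

6.4 kWh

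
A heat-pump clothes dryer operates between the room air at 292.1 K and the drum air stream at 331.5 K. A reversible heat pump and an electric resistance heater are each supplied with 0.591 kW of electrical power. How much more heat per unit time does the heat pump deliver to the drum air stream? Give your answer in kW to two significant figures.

The reservoir spacing is ΔT = 331.5 − 292.1 = 39.40 K.
COP_Carnot = T_H/ΔT = 331.50/39.40 = 8.414.
The heat pump delivers Q̇_H = COP × Ẇ = 4.973 kW; the resistance heater delivers Ẇ = 0.5910 kW.
Extra = (COP − 1)·Ẇ = 4.382 kW.

4.4 kW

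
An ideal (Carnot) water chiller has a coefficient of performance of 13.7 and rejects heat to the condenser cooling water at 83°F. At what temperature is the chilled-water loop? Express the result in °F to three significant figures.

For a Carnot refrigerator COP_R = T_C/(T_H − T_C), so T_C = COP·T_H/(1 + COP).
With T_H = 301.48 K, T_C = 13.7 × 301.48/14.70 = 280.97 K.
Converting, 280.97 K = 46.08°F.

46.1 °F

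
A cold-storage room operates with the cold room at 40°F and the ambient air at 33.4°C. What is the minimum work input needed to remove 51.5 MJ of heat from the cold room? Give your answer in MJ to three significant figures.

In absolute terms T_C = 277.59 K and T_H = 306.55 K, so ΔT = 28.96 K.
The reversible limit is COP_R = T_C/ΔT = 9.587, so W_min = Q_C/COP = Q_C·ΔT/T_C.
W_min = 51.50 × 28.96/277.59 = 5.372 MJ.

5.37 MJ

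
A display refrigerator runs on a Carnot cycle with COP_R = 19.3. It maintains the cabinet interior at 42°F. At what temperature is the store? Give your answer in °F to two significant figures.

68 °F

COP_R = T_C/(T_H − T_C) gives T_H − T_C = T_C/COP.
With T_C = 278.71 K, T_H = 278.71 × (1 + 1/19.3) = 293.15 K.
Converting, 293.15 K = 67.99°F.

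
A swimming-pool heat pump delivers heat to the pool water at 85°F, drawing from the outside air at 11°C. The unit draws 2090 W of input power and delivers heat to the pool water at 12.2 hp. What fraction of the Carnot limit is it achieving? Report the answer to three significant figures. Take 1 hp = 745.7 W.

0.265

Converting, Q̇_H = 12.20 hp = 9098 W, so COP_actual = Q̇_H/Ẇ = 9098/2090 = 4.353.
In absolute terms T_C = 284.15 K and T_H = 302.59 K, so ΔT = 18.44 K.
COP_Carnot = T_H/ΔT = 302.59/18.44 = 16.41.
η_II = COP_actual/COP_Carnot = 4.353/16.41 = 0.2653.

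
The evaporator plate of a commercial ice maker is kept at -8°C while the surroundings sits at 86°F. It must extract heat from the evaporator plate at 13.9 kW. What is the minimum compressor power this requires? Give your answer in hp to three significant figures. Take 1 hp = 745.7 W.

In absolute terms T_C = 265.15 K and T_H = 303.15 K, so ΔT = 38.00 K.
COP_Carnot = T_C/ΔT = 265.15/38.00 = 6.978.
Ẇ_min = Q̇/COP_Carnot = 13.90/6.978 = 1.992 kW = 2.671 hp.

2.67 hp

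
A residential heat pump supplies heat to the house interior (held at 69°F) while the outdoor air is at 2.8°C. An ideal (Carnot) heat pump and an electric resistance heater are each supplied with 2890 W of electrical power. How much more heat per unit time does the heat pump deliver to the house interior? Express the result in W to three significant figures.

In absolute terms T_C = 275.95 K and T_H = 293.71 K, so ΔT = 17.76 K.
COP_Carnot = T_H/ΔT = 293.71/17.76 = 16.54.
The heat pump delivers Q̇_H = COP × Ẇ = 47810 W; the resistance heater delivers Ẇ = 2890 W.
Extra = (COP − 1)·Ẇ = 44920 W.

44900 W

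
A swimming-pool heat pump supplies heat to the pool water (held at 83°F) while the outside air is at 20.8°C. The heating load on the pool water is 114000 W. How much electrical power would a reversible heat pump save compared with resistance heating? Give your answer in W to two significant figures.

In absolute terms T_C = 293.95 K and T_H = 301.48 K, so ΔT = 7.533 K.
COP_Carnot = T_H/ΔT = 301.48/7.533 = 40.02.
Resistance heating needs Ẇ_res = Q̇_H = 114000 W; the reversible heat pump needs only Ẇ_hp = Q̇_H/COP = 2849 W.
Saving = 114000 − 2849 = 111200 W.

110000 W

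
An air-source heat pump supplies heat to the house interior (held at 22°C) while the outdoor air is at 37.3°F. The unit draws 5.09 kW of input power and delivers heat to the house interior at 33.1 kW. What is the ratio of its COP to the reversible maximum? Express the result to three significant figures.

0.420

COP_actual = Q̇_H/Ẇ = 33.10/5.090 = 6.503.
In absolute terms T_C = 276.09 K and T_H = 295.15 K, so ΔT = 19.06 K.
COP_Carnot = T_H/ΔT = 295.15/19.06 = 15.49.
η_II = COP_actual/COP_Carnot = 6.503/15.49 = 0.4198.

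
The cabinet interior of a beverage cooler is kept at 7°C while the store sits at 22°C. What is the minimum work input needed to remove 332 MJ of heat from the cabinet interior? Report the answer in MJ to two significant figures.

In absolute terms T_C = 280.15 K and T_H = 295.15 K, so ΔT = 15.00 K.
The reversible limit is COP_R = T_C/ΔT = 18.68, so W_min = Q_C/COP = Q_C·ΔT/T_C.
W_min = 332.0 × 15.00/280.15 = 17.78 MJ.

18 MJ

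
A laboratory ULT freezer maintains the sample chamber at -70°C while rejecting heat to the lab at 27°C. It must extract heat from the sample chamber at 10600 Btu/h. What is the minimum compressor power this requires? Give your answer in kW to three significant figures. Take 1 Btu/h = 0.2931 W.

1.48 kW

In absolute terms T_C = 203.15 K and T_H = 300.15 K, so ΔT = 97.00 K.
COP_Carnot = T_C/ΔT = 203.15/97.00 = 2.094.
Ẇ_min = Q̇/COP_Carnot = 10600/2.094 = 5061 Btu/h = 1.483 kW.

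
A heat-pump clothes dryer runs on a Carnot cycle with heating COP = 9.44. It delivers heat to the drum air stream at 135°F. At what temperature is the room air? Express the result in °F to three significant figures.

COP_HP = T_H/(T_H − T_C) gives T_H − T_C = T_H/COP.
With T_H = 330.37 K, T_C = 330.37 × (1 − 1/9.44) = 295.38 K.
Converting, 295.38 K = 72.01°F.

72.0 °F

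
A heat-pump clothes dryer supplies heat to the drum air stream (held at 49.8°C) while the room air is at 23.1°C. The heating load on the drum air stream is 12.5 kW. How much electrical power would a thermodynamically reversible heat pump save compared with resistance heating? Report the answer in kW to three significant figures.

In absolute terms T_C = 296.25 K and T_H = 322.95 K, so ΔT = 26.70 K.
COP_Carnot = T_H/ΔT = 322.95/26.70 = 12.10.
Resistance heating needs Ẇ_res = Q̇_H = 12.50 kW; the reversible heat pump needs only Ẇ_hp = Q̇_H/COP = 1.033 kW.
Saving = 12.50 − 1.033 = 11.47 kW.

11.5 kW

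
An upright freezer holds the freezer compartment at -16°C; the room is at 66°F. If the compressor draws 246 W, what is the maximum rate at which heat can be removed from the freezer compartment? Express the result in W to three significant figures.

1810 W

In absolute terms T_C = 257.15 K and T_H = 292.04 K, so ΔT = 34.89 K.
COP_Carnot = T_C/ΔT = 257.15/34.89 = 7.371.
Q̇_max = COP_Carnot × Ẇ = 7.371 × 246.0 W = 1813 W.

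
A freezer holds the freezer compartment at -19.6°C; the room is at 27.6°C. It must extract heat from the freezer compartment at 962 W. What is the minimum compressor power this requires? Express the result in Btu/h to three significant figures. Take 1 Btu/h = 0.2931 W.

In absolute terms T_C = 253.55 K and T_H = 300.75 K, so ΔT = 47.20 K.
COP_Carnot = T_C/ΔT = 253.55/47.20 = 5.372.
Ẇ_min = Q̇/COP_Carnot = 962.0/5.372 = 179.1 W = 611.0 Btu/h.

611 Btu/h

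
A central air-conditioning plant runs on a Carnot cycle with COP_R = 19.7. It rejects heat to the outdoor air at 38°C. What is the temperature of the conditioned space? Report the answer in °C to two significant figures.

For a Carnot refrigerator COP_R = T_C/(T_H − T_C), so T_C = COP·T_H/(1 + COP).
With T_H = 311.15 K, T_C = 19.7 × 311.15/20.70 = 296.12 K.
Converting, 296.12 K = 22.97°C.

23 °C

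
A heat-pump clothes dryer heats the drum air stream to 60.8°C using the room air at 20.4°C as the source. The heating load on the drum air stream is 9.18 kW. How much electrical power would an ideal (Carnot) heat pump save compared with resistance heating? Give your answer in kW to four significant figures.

In absolute terms T_C = 293.55 K and T_H = 333.95 K, so ΔT = 40.40 K.
COP_Carnot = T_H/ΔT = 333.95/40.40 = 8.266.
Resistance heating needs Ẇ_res = Q̇_H = 9.180 kW; the reversible heat pump needs only Ẇ_hp = Q̇_H/COP = 1.111 kW.
Saving = 9.180 − 1.111 = 8.069 kW.

8.069 kW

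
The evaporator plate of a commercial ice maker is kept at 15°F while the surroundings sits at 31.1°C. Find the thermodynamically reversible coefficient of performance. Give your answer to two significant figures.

In absolute terms T_C = 263.71 K and T_H = 304.25 K, so ΔT = 40.54 K.
For a reversible cycle, COP_Carnot = T_C/ΔT = 263.71/40.54 = 6.504.

6.5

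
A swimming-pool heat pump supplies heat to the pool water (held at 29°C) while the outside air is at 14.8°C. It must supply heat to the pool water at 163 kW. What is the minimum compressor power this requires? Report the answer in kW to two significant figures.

7.7 kW

In absolute terms T_C = 287.95 K and T_H = 302.15 K, so ΔT = 14.20 K.
COP_Carnot = T_H/ΔT = 302.15/14.20 = 21.28.
Ẇ_min = Q̇/COP_Carnot = 163.0/21.28 = 7.660 kW.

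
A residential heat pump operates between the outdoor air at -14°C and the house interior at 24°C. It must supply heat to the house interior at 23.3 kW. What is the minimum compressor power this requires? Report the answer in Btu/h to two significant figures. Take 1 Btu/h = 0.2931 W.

In absolute terms T_C = 259.15 K and T_H = 297.15 K, so ΔT = 38.00 K.
COP_Carnot = T_H/ΔT = 297.15/38.00 = 7.820.
Ẇ_min = Q̇/COP_Carnot = 23.30/7.820 = 2.980 kW = 10170 Btu/h.

10000 Btu/h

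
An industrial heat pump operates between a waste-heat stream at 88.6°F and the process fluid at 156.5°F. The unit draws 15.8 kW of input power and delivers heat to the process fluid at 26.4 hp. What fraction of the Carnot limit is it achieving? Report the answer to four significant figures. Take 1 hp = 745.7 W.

0.1373

Converting, Q̇_H = 26.40 hp = 19.69 kW, so COP_actual = Q̇_H/Ẇ = 19.69/15.80 = 1.246.
In absolute terms T_C = 304.59 K and T_H = 342.32 K, so ΔT = 37.72 K.
COP_Carnot = T_H/ΔT = 342.32/37.72 = 9.075.
η_II = COP_actual/COP_Carnot = 1.246/9.075 = 0.1373.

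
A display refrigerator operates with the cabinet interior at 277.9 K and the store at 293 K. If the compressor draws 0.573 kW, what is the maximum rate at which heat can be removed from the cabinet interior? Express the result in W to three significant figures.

10500 W

The reservoir spacing is ΔT = 293 − 277.9 = 15.10 K.
COP_Carnot = T_C/ΔT = 277.90/15.10 = 18.40.
Q̇_max = COP_Carnot × Ẇ = 18.40 × 0.5730 kW = 10.55 kW = 10550 W.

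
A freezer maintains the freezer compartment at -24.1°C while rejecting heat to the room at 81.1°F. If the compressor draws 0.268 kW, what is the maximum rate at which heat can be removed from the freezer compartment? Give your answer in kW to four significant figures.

In absolute terms T_C = 249.05 K and T_H = 300.43 K, so ΔT = 51.38 K.
COP_Carnot = T_C/ΔT = 249.05/51.38 = 4.847.
Q̇_max = COP_Carnot × Ẇ = 4.847 × 0.2680 kW = 1.299 kW.

1.299 kW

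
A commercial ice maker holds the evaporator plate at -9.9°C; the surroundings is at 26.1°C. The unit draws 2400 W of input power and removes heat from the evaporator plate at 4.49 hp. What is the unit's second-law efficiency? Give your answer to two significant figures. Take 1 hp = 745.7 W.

0.19

Converting, Q̇_C = 4.490 hp = 3348 W, so COP_actual = Q̇_C/Ẇ = 3348/2400 = 1.395.
In absolute terms T_C = 263.25 K and T_H = 299.25 K, so ΔT = 36.00 K.
COP_Carnot = T_C/ΔT = 263.25/36.00 = 7.313.
η_II = COP_actual/COP_Carnot = 1.395/7.313 = 0.1908.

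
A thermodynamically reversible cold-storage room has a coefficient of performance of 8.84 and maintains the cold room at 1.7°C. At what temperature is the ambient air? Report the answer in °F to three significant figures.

91.0 °F

COP_R = T_C/(T_H − T_C) gives T_H − T_C = T_C/COP.
With T_C = 274.85 K, T_H = 274.85 × (1 + 1/8.84) = 305.94 K.
Converting, 305.94 K = 91.02°F.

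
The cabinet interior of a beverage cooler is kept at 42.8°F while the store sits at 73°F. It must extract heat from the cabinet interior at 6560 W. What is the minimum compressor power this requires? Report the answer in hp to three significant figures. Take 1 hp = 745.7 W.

0.529 hp

In absolute terms T_C = 279.15 K and T_H = 295.93 K, so ΔT = 16.78 K.
COP_Carnot = T_C/ΔT = 279.15/16.78 = 16.64.
Ẇ_min = Q̇/COP_Carnot = 6560/16.64 = 394.3 W = 0.5287 hp.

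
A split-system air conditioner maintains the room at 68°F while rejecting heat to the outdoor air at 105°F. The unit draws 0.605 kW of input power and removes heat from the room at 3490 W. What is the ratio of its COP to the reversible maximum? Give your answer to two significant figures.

0.40

Converting, Q̇_C = 3490 W = 3.490 kW, so COP_actual = Q̇_C/Ẇ = 3.490/0.6050 = 5.769.
In absolute terms T_C = 293.15 K and T_H = 313.71 K, so ΔT = 20.56 K.
COP_Carnot = T_C/ΔT = 293.15/20.56 = 14.26.
η_II = COP_actual/COP_Carnot = 5.769/14.26 = 0.4045.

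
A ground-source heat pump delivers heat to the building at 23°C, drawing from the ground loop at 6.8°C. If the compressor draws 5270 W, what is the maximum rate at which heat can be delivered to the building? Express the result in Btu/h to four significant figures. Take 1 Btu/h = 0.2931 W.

In absolute terms T_C = 279.95 K and T_H = 296.15 K, so ΔT = 16.20 K.
COP_Carnot = T_H/ΔT = 296.15/16.20 = 18.28.
Q̇_max = COP_Carnot × Ẇ = 18.28 × 5270 W = 96340 W = 328700 Btu/h.

328700 Btu/h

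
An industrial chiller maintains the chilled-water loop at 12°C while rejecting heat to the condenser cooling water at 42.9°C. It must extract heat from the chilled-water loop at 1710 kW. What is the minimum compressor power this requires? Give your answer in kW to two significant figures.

In absolute terms T_C = 285.15 K and T_H = 316.05 K, so ΔT = 30.90 K.
COP_Carnot = T_C/ΔT = 285.15/30.90 = 9.228.
Ẇ_min = Q̇/COP_Carnot = 1710/9.228 = 185.3 kW.

190 kW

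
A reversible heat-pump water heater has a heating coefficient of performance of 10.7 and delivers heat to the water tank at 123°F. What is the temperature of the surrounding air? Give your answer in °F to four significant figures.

COP_HP = T_H/(T_H − T_C) gives T_H − T_C = T_H/COP.
With T_H = 323.71 K, T_C = 323.71 × (1 − 1/10.7) = 293.45 K.
Converting, 293.45 K = 68.54°F.

68.54 °F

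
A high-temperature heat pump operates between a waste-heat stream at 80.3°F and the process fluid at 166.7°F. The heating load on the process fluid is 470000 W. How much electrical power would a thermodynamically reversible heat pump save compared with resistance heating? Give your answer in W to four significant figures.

405200 W

In absolute terms T_C = 299.98 K and T_H = 347.98 K, so ΔT = 48.00 K.
COP_Carnot = T_H/ΔT = 347.98/48.00 = 7.250.
Resistance heating needs Ẇ_res = Q̇_H = 470000 W; the reversible heat pump needs only Ẇ_hp = Q̇_H/COP = 64830 W.
Saving = 470000 − 64830 = 405200 W.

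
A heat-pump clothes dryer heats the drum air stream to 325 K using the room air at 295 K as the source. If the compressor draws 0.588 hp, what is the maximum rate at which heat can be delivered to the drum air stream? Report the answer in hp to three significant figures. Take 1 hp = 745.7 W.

The reservoir spacing is ΔT = 325 − 295 = 30.00 K.
COP_Carnot = T_H/ΔT = 325.00/30.00 = 10.83.
Q̇_max = COP_Carnot × Ẇ = 10.83 × 0.5880 hp = 6.370 hp.

6.37 hp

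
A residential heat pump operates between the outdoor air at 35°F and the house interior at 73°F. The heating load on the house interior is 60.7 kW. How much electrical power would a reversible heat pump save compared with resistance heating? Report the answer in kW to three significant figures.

In absolute terms T_C = 274.82 K and T_H = 295.93 K, so ΔT = 21.11 K.
COP_Carnot = T_H/ΔT = 295.93/21.11 = 14.02.
Resistance heating needs Ẇ_res = Q̇_H = 60.70 kW; the reversible heat pump needs only Ẇ_hp = Q̇_H/COP = 4.330 kW.
Saving = 60.70 − 4.330 = 56.37 kW.

56.4 kW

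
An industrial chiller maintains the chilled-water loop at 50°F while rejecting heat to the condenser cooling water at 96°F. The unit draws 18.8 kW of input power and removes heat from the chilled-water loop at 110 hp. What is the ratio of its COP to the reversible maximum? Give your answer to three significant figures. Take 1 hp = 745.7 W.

0.394

Converting, Q̇_C = 110.0 hp = 82.03 kW, so COP_actual = Q̇_C/Ẇ = 82.03/18.80 = 4.363.
In absolute terms T_C = 283.15 K and T_H = 308.71 K, so ΔT = 25.56 K.
COP_Carnot = T_C/ΔT = 283.15/25.56 = 11.08.
η_II = COP_actual/COP_Carnot = 4.363/11.08 = 0.3938.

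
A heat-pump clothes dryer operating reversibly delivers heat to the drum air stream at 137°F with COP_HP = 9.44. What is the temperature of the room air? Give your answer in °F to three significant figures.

73.8 °F

COP_HP = T_H/(T_H − T_C) gives T_H − T_C = T_H/COP.
With T_H = 331.48 K, T_C = 331.48 × (1 − 1/9.44) = 296.37 K.
Converting, 296.37 K = 73.79°F.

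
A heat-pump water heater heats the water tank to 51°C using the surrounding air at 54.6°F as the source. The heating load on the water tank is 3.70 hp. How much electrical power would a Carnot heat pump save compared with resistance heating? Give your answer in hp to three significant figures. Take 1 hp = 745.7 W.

3.26 hp

In absolute terms T_C = 285.71 K and T_H = 324.15 K, so ΔT = 38.44 K.
COP_Carnot = T_H/ΔT = 324.15/38.44 = 8.432.
Resistance heating needs Ẇ_res = Q̇_H = 3.700 hp; the reversible heat pump needs only Ẇ_hp = Q̇_H/COP = 0.4388 hp.
Saving = 3.700 − 0.4388 = 3.261 hp.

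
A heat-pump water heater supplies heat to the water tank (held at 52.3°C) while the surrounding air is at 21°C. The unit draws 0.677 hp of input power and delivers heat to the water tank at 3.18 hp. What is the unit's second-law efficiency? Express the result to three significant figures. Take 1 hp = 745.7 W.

COP_actual = Q̇_H/Ẇ = 3.180/0.6770 = 4.697.
In absolute terms T_C = 294.15 K and T_H = 325.45 K, so ΔT = 31.30 K.
COP_Carnot = T_H/ΔT = 325.45/31.30 = 10.40.
η_II = COP_actual/COP_Carnot = 4.697/10.40 = 0.4518.

0.452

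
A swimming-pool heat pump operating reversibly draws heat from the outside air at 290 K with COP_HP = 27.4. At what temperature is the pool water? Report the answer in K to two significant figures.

COP_HP = T_H/(T_H − T_C) rearranges to T_H = COP·T_C/(COP − 1).
With T_C = 290.00 K, T_H = 27.4 × 290.00/26.40 = 300.98 K.

300 K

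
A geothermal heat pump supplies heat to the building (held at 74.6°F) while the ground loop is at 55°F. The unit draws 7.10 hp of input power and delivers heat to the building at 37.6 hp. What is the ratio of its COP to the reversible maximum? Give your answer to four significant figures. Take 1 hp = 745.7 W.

COP_actual = Q̇_H/Ẇ = 37.60/7.100 = 5.296.
In absolute terms T_C = 285.93 K and T_H = 296.82 K, so ΔT = 10.89 K.
COP_Carnot = T_H/ΔT = 296.82/10.89 = 27.26.
η_II = COP_actual/COP_Carnot = 5.296/27.26 = 0.1943.

0.1943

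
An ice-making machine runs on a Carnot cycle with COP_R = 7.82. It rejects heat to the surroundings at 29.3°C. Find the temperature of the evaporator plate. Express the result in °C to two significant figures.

For a Carnot refrigerator COP_R = T_C/(T_H − T_C), so T_C = COP·T_H/(1 + COP).
With T_H = 302.45 K, T_C = 7.82 × 302.45/8.820 = 268.16 K.
Converting, 268.16 K = -4.99°C.

-5.0 °C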